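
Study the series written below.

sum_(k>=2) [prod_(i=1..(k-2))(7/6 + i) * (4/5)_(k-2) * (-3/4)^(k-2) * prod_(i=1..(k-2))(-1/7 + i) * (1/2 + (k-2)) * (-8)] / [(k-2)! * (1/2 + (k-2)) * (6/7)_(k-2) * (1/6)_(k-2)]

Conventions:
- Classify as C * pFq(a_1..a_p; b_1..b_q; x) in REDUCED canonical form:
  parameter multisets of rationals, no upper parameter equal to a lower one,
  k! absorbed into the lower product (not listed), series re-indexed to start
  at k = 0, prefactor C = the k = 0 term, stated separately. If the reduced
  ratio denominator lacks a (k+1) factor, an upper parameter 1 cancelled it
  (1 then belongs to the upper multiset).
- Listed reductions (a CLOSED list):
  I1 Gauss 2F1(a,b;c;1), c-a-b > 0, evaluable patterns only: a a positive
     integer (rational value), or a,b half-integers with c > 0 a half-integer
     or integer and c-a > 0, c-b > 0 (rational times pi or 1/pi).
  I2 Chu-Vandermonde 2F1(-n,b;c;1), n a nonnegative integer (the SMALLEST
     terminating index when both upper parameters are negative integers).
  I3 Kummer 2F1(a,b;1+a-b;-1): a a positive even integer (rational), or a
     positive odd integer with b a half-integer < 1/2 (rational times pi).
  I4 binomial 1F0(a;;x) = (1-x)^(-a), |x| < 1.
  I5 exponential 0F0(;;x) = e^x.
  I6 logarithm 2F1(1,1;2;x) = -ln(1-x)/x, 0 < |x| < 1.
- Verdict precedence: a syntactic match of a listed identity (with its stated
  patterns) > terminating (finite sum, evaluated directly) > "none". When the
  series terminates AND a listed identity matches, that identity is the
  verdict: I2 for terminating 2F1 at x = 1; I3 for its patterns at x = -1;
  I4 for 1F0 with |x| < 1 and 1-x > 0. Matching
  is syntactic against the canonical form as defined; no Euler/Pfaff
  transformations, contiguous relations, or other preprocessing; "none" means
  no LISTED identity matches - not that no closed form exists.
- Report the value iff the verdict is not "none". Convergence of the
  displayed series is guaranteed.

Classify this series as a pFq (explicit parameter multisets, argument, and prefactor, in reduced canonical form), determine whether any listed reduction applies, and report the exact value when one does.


Key observation: with t_0 = -8, striking the common factor k + 1/2 reduces the term (prefactor -8).
Ratio: r(k) = (-3/4) * (k+4/5) (k+13/6) / [(k+1/6) (k+1)] - rational; roots negated = parameters, x = (-3/4), C = -8.

This is -8 * 2F1(4/5, 13/6; 1/6; -3/4) in reduced canonical form. Verdict: none. No listed pattern accepts 2F1(4/5, 13/6; 1/6; -3/4).


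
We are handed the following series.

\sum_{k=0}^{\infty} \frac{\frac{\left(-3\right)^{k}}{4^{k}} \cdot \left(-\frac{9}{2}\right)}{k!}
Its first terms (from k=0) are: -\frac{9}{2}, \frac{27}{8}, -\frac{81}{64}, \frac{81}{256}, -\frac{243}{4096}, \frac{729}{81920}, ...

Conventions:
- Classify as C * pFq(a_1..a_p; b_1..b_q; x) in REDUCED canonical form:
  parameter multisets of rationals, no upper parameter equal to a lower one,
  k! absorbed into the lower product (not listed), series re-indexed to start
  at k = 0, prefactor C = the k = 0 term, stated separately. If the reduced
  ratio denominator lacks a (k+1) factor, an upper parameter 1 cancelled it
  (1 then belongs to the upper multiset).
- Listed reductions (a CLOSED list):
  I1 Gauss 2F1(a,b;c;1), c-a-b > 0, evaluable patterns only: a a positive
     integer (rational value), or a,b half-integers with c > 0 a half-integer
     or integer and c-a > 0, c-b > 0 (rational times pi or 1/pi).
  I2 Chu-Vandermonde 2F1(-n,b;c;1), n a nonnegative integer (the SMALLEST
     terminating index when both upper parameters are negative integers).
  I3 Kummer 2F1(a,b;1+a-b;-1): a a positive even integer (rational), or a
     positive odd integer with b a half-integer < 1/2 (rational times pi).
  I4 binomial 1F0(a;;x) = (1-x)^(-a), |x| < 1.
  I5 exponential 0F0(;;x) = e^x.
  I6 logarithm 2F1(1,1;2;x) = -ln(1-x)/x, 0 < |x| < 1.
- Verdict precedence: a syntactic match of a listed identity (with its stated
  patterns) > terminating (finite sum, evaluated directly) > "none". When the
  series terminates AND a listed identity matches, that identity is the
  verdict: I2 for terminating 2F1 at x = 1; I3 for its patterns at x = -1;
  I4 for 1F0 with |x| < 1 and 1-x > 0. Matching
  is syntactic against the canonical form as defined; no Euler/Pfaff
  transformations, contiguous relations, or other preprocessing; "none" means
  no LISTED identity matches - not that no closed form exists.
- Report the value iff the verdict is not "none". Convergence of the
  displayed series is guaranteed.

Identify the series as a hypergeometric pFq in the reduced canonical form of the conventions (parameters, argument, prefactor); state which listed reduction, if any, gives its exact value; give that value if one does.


Key observation: with t_0 = -\frac{9}{2}, the two geometric factors (C = -9/2, x = -3/4) combine into one argument.
Adjacent-term ratio: r(k) = -\frac{3}{4} * 1 / [(k+1)] - poly over poly, x = -\frac{3}{4} from leading terms; C = -\frac{9}{2} at k = 0.

Reduced: x = -\frac{3}{4}, 0F0, upper = {-}, lower = {-}, C = -\frac{9}{2}. Verdict: the I5 exponential reduction fires (the 0F0 exponential series at x = -\frac{3}{4}). Exact value: \left(-\frac{9}{2}\right) \cdot e^{-\frac{3}{4}}.


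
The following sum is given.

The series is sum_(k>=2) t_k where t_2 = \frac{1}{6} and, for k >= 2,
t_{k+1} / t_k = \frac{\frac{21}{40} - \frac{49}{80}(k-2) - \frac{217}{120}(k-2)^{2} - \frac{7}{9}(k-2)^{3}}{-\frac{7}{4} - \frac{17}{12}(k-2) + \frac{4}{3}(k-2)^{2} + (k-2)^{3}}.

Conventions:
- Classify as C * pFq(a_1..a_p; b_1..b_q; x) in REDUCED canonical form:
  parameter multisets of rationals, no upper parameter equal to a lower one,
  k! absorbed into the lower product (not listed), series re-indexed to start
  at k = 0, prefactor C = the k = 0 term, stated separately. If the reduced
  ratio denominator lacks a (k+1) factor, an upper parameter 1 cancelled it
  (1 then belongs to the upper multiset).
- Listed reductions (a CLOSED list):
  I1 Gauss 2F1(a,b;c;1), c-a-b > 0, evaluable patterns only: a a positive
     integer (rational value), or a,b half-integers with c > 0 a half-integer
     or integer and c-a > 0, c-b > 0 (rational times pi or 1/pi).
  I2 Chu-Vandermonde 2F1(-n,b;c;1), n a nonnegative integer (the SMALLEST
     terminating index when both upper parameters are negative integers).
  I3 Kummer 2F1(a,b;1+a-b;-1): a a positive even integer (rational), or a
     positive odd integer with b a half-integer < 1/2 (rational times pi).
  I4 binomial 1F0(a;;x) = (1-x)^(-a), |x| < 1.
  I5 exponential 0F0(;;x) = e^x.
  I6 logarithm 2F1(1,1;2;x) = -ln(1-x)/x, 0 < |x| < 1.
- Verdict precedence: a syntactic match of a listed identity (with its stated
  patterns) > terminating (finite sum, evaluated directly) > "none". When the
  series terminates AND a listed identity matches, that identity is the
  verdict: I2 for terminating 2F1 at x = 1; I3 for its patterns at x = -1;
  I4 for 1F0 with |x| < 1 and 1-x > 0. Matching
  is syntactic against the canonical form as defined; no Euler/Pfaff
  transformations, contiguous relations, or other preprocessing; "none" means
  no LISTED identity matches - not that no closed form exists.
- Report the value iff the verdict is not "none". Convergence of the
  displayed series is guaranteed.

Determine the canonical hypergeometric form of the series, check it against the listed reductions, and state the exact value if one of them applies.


First insight: with t_0 = \frac{1}{6}, cancel k + 3/2 from the displayed ratio first; then C = 1/6.
Step ratio: r(k) = -\frac{7}{9} * (k-\frac{3}{8}) (k+\frac{6}{5}) / [(k-\frac{7}{6}) (k+1)] ; factor over Q: parameters, x = -\frac{7}{9}, and C = \frac{1}{6}.

x = -\frac{7}{9} here; the reduced form reads 2F1, upper {-\frac{3}{8}, \frac{6}{5}}, lower {-\frac{7}{6}}, C = \frac{1}{6}. Verdict: none. Every listed pattern misses the 2F1 form at -\frac{7}{9}, upper {-\frac{3}{8}, \frac{6}{5}}.


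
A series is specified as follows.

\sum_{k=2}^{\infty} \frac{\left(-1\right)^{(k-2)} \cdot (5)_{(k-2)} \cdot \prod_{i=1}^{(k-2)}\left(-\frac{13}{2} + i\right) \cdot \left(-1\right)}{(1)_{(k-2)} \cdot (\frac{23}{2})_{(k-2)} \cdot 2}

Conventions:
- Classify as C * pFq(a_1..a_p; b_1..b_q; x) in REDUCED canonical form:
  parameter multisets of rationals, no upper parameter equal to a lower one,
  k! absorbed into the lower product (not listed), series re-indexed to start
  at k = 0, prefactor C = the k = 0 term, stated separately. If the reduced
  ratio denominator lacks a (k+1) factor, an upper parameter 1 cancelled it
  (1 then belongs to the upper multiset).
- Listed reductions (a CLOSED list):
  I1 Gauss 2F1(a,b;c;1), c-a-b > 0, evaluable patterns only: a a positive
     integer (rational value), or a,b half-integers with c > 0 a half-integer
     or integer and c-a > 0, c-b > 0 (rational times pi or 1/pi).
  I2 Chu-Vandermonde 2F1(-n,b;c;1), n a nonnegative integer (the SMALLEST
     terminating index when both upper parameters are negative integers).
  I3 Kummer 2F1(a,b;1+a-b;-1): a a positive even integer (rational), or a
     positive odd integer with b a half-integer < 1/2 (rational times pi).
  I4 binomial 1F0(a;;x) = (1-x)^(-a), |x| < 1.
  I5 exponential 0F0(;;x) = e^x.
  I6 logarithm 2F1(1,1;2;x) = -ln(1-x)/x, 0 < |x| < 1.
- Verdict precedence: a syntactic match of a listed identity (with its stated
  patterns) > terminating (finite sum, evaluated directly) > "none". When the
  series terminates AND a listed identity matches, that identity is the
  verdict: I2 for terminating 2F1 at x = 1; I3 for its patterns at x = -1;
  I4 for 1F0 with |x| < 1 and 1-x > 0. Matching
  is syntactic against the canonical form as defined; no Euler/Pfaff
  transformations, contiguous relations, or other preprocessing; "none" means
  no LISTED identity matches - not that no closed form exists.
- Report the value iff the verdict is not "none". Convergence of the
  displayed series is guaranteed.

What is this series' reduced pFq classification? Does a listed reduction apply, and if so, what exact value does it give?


With C = -\frac{1}{2}: the canonical form is 2F1(-\frac{11}{2}, 5; \frac{23}{2}; -1). Verdict: Kummer (I3) fires (x = -1; c = \frac{23}{2} equals 1+a-b for upper {-\frac{11}{2}, 5}: listed pattern). Sum: \left(-\frac{43648605}{33554432}\right) \cdot \pi.

First insight: with t_0 = -\frac{1}{2}, the running product (C = -1/2, x = -1) telescopes to a rising factorial.
Ratio: r(k) = -1 * (k-\frac{11}{2}) (k+5) / [(k+\frac{23}{2}) (k+1)] - rational in k, leading ratio -1; with t_0 = -\frac{1}{2}, classification follows.


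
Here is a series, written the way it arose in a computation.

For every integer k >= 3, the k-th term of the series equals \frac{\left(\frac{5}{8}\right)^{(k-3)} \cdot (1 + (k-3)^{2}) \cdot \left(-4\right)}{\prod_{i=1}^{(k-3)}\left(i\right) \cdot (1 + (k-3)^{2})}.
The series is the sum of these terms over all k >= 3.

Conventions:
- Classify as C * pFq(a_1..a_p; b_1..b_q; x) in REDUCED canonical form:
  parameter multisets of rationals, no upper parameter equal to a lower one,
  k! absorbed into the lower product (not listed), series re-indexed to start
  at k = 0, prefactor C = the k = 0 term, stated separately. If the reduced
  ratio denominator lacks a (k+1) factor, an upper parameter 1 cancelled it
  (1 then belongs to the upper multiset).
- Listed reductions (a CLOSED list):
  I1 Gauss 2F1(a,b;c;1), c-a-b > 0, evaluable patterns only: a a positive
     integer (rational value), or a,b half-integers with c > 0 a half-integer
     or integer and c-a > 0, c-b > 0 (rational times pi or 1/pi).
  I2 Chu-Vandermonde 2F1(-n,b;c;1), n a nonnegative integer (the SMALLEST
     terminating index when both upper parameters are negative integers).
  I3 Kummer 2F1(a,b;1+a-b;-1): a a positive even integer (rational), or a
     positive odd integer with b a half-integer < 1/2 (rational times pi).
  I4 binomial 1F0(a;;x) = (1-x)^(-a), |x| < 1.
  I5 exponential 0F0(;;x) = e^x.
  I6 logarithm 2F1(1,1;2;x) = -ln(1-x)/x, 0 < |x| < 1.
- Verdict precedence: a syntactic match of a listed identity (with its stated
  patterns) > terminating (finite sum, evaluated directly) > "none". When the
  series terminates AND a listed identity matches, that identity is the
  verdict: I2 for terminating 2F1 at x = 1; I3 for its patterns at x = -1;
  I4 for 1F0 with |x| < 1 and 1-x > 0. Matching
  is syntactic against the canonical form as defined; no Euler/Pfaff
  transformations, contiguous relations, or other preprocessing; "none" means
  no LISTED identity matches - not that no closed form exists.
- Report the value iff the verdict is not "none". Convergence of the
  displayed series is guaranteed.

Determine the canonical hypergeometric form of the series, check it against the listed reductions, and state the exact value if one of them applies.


This is -4 * 0F0(-; -; \frac{5}{8}) in reduced canonical form. Verdict: the I5 exponential reduction matches (the 0F0 exponential series at x = \frac{5}{8}). Exact value: \left(-4\right) \cdot e^{\frac{5}{8}}.

Structural cue: t_0 being -4, k^2 + 1 divides numerator and denominator alike; prefactor -4 after cancelling.
Consecutive-term ratio: r(k) = \frac{5}{8} * 1 / [(k+1)] - rational in k, leading ratio \frac{5}{8}; with t_0 = -4, classification follows.


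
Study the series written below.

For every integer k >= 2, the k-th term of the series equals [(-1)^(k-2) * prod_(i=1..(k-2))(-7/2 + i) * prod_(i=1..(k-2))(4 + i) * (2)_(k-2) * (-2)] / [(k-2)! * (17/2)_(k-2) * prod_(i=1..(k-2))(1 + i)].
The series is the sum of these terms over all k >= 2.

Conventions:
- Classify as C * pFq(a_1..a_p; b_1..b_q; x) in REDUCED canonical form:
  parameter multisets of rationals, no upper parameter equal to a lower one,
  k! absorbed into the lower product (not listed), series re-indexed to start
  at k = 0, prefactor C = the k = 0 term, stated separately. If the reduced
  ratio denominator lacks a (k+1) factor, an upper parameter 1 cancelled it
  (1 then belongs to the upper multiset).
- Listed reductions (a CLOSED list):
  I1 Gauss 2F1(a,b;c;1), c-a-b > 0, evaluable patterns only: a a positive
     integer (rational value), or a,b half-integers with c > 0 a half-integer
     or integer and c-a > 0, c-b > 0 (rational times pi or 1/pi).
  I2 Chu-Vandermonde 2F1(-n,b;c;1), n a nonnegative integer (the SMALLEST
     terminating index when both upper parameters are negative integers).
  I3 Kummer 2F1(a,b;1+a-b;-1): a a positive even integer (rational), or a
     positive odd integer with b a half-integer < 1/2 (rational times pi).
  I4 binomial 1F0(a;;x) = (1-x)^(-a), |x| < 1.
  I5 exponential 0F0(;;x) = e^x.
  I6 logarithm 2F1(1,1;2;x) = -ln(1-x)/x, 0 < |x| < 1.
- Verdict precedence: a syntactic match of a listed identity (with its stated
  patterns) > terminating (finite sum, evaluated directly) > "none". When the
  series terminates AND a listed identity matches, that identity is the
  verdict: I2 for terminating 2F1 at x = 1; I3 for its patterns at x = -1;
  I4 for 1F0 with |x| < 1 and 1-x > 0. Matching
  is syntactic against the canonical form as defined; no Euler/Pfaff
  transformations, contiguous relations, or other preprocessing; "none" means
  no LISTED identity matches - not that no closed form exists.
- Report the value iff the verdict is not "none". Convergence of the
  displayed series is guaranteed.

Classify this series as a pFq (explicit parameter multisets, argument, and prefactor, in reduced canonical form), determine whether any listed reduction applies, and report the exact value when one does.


At argument -1: a 2F1 with upper {-5/2, 5}, lower {17/2}, scaled by C = -2. Verdict: the Kummer evaluation I3 applies (x = -1; c = 17/2 equals 1+a-b for upper {-5/2, 5}: listed pattern). Sum: (-135135/65536) * pi.

First insight: from the first term -2: the lower running product (C = -2, x = -1) is a rising factorial.
Consecutive-term ratio: r(k) = (-1) * (k-5/2) (k+5) / [(k+17/2) (k+1)] ; factor over Q: parameters, x = (-1), and C = -2.


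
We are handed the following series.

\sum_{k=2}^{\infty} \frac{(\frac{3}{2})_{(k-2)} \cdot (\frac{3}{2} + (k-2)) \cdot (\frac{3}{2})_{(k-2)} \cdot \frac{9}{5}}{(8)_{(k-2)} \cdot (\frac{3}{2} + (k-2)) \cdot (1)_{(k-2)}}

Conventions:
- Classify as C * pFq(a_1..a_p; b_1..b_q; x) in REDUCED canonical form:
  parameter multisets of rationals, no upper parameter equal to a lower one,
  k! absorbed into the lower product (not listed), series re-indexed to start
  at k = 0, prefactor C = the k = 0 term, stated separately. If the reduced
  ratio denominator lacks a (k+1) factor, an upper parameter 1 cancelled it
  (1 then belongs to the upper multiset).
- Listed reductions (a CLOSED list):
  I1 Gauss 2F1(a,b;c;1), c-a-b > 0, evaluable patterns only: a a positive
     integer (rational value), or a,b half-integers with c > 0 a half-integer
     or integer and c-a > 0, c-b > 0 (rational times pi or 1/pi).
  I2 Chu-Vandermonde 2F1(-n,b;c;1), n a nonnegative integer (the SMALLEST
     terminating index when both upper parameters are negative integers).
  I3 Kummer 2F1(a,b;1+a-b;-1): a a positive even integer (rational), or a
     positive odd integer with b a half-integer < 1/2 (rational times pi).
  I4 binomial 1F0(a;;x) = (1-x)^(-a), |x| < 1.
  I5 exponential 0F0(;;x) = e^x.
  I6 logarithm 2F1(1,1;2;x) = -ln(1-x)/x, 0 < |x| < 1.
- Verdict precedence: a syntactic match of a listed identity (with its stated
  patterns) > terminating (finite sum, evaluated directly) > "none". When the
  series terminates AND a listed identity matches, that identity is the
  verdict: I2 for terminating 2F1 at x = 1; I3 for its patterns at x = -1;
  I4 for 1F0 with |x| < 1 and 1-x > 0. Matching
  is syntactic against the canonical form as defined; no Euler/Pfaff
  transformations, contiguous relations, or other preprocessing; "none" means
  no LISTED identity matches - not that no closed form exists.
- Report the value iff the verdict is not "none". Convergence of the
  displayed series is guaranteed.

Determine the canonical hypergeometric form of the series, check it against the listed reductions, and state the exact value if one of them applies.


Canonical form: C = \frac{9}{5} times 2F1 with upper {\frac{3}{2}, \frac{3}{2}}, lower {8}, x = 1. Verdict at x = 1: the half-integer Gauss pattern (I1) matches (x = 1; upper {\frac{3}{2}, \frac{3}{2}} half-integers, c = 8 in the evaluable pattern). Hence: \frac{524288}{63525} / \pi.

Key step: x = 1 and striking the common factor k + 3/2 reduces the term (C = 9/5).
Adjacent-term ratio: r(k) = 1 * (k+\frac{3}{2}) (k+\frac{3}{2}) / [(k+8) (k+1)] - rational in k. x = 1; t_0 = \frac{9}{5}; negate the roots.


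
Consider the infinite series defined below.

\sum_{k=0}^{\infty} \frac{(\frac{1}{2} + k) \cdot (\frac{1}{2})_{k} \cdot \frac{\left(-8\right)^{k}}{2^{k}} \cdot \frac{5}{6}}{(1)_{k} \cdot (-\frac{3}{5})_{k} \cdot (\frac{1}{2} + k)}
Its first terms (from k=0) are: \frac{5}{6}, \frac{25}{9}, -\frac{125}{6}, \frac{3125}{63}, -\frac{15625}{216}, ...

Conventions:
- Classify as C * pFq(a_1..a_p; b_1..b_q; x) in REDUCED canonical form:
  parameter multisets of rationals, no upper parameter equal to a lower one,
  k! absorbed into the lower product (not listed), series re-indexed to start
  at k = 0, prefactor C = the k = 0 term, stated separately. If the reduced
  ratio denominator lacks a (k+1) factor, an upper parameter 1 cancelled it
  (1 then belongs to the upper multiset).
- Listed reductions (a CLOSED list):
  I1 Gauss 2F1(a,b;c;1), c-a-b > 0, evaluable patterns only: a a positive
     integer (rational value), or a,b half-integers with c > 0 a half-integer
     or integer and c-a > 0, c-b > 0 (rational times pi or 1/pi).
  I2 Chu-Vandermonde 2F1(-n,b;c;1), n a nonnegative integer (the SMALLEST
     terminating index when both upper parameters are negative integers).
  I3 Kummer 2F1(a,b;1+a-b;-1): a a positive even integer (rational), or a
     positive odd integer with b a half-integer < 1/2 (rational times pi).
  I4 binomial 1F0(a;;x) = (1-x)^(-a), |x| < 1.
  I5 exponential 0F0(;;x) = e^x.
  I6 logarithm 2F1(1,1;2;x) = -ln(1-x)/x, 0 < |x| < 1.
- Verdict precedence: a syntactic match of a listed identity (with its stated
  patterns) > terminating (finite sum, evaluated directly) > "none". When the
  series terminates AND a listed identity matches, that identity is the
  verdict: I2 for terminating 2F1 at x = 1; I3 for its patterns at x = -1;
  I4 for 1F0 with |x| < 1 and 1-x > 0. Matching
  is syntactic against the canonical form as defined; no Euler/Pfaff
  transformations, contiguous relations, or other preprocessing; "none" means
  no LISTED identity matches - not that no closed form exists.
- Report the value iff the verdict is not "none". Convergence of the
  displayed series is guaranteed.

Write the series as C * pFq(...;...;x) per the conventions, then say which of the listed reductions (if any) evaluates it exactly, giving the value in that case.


Reduced: x = -4, 1F1, upper = {\frac{1}{2}}, lower = {-\frac{3}{5}}, C = \frac{5}{6}. Verdict: none. Every listed pattern misses the 1F1 form at -4, upper {\frac{1}{2}}.

Structural cue: t_0 being \frac{5}{6}, the factor k + 1/2 cancels (top and bottom), leaving prefactor 5/6.
Term ratio: r(k) = -4 * (k+\frac{1}{2}) / [(k-\frac{3}{5}) (k+1)] - poly over poly, x = -4 from leading terms; C = \frac{5}{6} at k = 0.


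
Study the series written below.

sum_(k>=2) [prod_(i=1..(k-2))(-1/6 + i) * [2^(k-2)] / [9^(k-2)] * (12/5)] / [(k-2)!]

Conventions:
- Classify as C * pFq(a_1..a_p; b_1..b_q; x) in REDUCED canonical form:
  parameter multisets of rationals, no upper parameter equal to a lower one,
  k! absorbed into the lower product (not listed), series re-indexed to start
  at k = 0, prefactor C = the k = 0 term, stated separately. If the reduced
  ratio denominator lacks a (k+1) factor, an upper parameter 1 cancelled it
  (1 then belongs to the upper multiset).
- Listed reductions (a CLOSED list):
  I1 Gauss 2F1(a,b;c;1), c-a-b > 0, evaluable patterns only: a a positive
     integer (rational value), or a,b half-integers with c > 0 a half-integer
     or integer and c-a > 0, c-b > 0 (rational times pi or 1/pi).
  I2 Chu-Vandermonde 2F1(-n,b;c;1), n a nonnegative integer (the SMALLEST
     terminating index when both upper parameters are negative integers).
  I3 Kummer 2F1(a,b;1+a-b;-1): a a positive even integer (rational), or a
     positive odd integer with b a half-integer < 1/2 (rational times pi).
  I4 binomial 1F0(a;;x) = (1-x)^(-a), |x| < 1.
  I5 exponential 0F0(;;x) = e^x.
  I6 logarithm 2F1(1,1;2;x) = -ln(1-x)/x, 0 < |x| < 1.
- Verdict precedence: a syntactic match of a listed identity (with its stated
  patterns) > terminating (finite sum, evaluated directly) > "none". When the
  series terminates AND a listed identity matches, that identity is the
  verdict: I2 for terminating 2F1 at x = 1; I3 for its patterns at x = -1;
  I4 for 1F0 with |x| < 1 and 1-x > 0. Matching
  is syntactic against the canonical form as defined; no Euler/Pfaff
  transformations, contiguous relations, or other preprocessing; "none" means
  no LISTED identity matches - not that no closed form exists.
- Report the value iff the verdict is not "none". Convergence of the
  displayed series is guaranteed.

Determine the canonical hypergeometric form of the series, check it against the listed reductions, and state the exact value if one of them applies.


Key observation: from the first term 12/5: the two geometric factors (C = 12/5, x = 2/9) combine into one argument.
Step ratio: r(k) = (2/9) * (k+5/6) / [(k+1)] - rational in k. x = (2/9); t_0 = 12/5; negate the roots.

The series (x = 2/9) is 1F0: upper {5/6}, lower {-}, prefactor 12/5. Verdict at x = 2/9: binomial (I4) matches (the 1F0 binomial series: exponent -5/6, x = 2/9). Its exact value is (12/5) * (7/9)^(-5/6).


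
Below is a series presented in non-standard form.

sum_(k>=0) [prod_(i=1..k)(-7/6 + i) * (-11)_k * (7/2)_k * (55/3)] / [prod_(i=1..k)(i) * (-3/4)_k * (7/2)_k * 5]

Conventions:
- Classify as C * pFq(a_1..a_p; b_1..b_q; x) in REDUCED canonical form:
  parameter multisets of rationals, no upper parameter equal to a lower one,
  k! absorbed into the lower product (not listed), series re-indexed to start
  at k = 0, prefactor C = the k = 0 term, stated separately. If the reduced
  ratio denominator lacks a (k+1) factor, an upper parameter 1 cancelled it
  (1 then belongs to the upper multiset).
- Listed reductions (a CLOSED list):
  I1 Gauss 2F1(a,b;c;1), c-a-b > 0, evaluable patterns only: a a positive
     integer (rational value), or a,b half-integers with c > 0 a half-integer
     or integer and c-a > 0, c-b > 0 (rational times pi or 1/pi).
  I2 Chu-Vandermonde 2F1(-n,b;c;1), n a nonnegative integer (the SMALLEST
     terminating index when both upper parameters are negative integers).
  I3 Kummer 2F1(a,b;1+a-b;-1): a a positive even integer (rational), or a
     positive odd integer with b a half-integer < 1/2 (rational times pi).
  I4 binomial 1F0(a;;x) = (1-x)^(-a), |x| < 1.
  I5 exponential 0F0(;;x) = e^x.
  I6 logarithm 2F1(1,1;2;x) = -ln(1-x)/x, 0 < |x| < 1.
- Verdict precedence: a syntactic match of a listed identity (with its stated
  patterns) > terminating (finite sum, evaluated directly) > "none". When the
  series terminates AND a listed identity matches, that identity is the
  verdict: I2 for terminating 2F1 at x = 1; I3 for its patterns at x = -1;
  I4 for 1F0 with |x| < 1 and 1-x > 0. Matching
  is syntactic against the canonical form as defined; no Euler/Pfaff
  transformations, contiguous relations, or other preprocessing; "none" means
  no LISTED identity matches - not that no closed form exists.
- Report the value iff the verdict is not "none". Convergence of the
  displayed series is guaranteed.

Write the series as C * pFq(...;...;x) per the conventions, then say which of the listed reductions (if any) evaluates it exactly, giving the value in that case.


Classification (C = 11/3): 2F1 with upper {-11, -1/6}, lower {-3/4}, argument x = 1. Verdict at x = 1: Vandermonde's identity (I2) matches (terminating 2F1 at x = 1 with n = 11, b = -1/6, c = -3/4). Its exact value is 169957476997/23890930155.

Structural cue: t_0 being 11/3, the product of the first k integers (C = 11/3) is k!.
Adjacent-term ratio: r(k) = 1 * (k-11) (k-1/6) / [(k-3/4) (k+1)] - rational in k, leading ratio 1; with t_0 = 11/3, classification follows.


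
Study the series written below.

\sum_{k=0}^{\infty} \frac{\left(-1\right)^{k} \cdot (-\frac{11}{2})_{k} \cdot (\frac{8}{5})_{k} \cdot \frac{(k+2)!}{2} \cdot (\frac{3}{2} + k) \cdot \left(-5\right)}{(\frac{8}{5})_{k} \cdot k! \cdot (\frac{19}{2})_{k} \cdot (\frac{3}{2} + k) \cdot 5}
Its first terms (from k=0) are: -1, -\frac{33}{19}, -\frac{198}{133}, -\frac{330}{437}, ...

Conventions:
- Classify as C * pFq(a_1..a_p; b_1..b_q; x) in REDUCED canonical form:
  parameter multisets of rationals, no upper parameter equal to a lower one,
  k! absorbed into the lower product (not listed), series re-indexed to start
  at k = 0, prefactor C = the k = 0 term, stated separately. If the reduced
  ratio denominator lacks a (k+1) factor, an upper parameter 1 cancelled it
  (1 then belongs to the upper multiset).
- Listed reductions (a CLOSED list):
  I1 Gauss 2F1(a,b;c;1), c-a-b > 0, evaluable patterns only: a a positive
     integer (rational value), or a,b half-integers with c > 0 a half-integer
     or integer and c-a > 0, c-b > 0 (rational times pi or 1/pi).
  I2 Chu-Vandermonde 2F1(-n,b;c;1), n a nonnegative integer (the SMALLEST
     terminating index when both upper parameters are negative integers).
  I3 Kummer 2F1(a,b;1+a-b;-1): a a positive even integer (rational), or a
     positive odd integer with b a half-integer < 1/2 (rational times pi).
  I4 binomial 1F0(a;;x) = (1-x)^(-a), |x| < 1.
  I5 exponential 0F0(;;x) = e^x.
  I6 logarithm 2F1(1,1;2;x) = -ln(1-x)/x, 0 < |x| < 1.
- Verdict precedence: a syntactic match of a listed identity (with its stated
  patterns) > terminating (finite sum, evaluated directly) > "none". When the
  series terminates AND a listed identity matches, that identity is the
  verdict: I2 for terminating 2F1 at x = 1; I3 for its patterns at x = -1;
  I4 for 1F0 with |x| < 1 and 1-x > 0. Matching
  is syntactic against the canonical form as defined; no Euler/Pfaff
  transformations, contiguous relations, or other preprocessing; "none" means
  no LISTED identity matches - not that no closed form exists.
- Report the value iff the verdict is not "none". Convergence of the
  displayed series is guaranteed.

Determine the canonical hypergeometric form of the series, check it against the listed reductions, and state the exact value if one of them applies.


The tell: t_0 = -1 here, and the factor k + 3/2 cancels (top and bottom), leaving C = -1, x = -1.
Ratio: r(k) = -1 * (k-\frac{11}{2}) (k+3) / [(k+\frac{19}{2}) (k+1)] - rational in k, leading ratio -1; with t_0 = -1, classification follows.

This is -1 * 2F1(-\frac{11}{2}, 3; \frac{19}{2}; -1) in reduced canonical form. Verdict: this is the Kummer evaluation I3 (x = -1; c = \frac{19}{2} equals 1+a-b for upper {-\frac{11}{2}, 3}: listed pattern). Sum: \left(-\frac{109395}{65536}\right) \cdot \pi.


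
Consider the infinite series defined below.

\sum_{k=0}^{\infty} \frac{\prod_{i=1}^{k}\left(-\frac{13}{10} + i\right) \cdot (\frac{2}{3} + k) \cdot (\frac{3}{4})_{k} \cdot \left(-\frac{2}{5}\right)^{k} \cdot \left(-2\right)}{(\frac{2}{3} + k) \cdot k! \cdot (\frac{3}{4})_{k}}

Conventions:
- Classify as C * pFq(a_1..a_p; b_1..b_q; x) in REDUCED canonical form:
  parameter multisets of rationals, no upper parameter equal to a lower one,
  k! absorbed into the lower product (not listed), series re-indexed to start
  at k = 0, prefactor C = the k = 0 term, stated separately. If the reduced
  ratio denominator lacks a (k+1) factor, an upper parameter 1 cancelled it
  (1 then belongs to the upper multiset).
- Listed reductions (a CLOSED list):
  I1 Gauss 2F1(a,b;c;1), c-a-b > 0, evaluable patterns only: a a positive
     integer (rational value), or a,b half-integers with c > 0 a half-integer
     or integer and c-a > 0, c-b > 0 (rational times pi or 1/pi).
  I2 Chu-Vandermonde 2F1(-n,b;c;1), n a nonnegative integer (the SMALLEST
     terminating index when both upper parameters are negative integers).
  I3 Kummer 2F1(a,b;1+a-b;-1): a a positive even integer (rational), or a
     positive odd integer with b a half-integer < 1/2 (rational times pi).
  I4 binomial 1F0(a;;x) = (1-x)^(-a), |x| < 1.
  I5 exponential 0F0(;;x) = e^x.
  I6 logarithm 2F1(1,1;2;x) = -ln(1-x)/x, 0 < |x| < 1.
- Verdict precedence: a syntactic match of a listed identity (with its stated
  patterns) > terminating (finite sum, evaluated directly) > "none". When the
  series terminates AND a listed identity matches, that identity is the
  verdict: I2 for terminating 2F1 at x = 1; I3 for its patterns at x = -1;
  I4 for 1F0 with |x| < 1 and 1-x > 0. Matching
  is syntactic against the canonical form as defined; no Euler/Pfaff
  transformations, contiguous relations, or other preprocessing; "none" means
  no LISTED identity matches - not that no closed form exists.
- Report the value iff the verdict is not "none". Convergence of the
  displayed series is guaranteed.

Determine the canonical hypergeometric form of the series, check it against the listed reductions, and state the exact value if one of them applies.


Prefactor -2, argument -\frac{2}{5}: 1F0 with upper {-\frac{3}{10}} over lower {-}. Verdict: binomial (I4) applies (the 1F0 binomial series: exponent 3/10, x = -\frac{2}{5}). Value: \left(-2\right) \cdot \left(\frac{7}{5}\right)^{\frac{3}{10}}.

The tell: t_0 being -2, the parameter 3/4 appears in both the upper and lower lists and cancels (alongside the other common factor).
Term ratio: r(k) = -\frac{2}{5} * (k-\frac{3}{10}) / [(k+1)] - rational in k, leading ratio -\frac{2}{5}; with t_0 = -2, classification follows.


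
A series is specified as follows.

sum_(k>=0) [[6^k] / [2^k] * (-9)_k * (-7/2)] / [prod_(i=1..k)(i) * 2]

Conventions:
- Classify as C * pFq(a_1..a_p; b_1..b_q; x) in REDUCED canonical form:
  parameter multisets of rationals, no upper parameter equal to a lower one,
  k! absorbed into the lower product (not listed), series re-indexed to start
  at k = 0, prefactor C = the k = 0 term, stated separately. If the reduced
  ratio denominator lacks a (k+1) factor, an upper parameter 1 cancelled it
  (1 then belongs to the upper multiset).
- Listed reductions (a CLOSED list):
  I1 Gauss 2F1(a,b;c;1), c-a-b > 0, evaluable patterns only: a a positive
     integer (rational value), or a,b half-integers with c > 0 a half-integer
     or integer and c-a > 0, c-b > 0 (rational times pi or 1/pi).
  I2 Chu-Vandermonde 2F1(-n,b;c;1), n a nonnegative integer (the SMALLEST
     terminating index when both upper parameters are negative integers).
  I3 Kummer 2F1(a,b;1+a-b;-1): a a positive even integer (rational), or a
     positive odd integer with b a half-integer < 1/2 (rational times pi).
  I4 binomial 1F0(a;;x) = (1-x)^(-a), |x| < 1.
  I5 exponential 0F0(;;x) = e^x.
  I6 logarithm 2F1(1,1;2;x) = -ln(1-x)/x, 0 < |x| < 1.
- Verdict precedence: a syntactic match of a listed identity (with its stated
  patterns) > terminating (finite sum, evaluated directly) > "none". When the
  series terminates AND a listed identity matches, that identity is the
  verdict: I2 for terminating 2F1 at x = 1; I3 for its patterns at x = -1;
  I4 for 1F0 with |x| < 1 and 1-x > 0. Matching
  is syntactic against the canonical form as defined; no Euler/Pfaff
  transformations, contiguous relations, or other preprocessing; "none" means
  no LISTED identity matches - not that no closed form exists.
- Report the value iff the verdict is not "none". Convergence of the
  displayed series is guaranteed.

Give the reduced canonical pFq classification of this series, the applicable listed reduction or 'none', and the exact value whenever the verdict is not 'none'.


Key observation: x = 3 and the two k-th powers (prefactor -7/4) combine into one argument.
Term ratio: r(k) = 3 * (k-9) / [(k+1)] ; factor over Q: parameters, x = 3, and C = -7/4.

At argument 3: a 1F0 with upper {-9}, lower {-}, scaled by C = -7/4. Verdict: terminating. (-9)_k vanishes past k = 9, leaving a 10-term sum, computed directly. Hence: 896.


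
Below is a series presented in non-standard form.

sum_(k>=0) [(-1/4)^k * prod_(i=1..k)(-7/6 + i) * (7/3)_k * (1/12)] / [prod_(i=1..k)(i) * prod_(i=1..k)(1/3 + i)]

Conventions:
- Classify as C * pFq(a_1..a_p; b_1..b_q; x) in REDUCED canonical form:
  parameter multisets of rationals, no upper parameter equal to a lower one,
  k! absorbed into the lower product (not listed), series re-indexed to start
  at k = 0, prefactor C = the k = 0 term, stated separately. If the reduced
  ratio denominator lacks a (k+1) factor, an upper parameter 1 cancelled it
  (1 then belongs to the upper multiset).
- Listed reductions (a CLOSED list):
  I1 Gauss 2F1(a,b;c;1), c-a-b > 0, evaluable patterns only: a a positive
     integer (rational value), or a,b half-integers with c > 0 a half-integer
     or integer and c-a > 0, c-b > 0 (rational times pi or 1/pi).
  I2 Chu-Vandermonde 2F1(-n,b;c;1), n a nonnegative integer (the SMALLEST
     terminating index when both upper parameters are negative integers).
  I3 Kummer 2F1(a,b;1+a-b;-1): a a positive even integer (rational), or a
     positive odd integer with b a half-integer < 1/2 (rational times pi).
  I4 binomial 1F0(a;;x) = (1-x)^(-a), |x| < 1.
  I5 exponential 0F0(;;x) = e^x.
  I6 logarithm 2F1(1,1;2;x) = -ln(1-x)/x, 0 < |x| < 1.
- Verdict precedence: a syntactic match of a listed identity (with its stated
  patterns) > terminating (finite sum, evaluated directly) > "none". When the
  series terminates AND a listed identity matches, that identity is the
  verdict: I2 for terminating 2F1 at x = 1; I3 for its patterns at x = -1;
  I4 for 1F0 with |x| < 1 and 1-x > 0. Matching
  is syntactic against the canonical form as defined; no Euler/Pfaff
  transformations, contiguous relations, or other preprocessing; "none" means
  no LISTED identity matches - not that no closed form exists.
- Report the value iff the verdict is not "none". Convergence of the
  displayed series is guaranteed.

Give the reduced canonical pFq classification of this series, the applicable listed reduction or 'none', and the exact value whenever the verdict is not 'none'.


Prefactor 1/12, argument -1/4: 2F1 with upper {-1/6, 7/3} over lower {4/3}. Verdict: none - this 2F1 at x = -1/4 matches no listed pattern, and upper {-1/6, 7/3} holds no stopper.

Structural cue: from the first term 1/12: the product of the first k integers (C = 1/12) is k!.
Adjacent-term ratio: r(k) = (-1/4) * (k-1/6) (k+7/3) / [(k+4/3) (k+1)] - rational in k, leading ratio (-1/4); with t_0 = 1/12, classification follows.


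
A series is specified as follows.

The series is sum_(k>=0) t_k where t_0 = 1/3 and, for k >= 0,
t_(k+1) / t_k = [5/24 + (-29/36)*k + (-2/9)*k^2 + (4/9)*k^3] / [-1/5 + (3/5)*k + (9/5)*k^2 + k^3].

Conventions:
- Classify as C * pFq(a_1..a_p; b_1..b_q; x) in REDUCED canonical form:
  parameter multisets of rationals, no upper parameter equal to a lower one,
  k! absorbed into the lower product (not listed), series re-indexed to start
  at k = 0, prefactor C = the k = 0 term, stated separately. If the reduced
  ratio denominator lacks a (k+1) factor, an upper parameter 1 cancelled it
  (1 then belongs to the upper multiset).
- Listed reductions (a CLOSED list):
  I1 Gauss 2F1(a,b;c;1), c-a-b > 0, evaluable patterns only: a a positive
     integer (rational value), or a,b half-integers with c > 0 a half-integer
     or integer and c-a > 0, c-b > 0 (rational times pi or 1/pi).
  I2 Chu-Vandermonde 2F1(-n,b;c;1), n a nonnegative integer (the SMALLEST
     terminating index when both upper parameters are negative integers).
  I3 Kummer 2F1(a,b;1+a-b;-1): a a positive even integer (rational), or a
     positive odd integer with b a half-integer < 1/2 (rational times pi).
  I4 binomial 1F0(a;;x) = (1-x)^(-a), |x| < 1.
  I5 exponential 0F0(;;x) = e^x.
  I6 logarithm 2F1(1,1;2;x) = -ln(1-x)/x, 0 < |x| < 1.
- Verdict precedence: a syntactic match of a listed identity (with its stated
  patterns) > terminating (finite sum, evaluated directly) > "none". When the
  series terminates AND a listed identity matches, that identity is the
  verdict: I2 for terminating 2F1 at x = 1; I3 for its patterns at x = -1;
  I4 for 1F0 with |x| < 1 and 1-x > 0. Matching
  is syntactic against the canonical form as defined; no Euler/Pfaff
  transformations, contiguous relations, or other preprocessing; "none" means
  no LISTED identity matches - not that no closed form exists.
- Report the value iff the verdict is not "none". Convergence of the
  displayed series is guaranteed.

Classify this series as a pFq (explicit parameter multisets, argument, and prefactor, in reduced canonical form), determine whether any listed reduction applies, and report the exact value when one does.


Key observation: x = (4/9) and factor the ratio over Q (C = 1/3, x = 4/9): negated roots = parameters.
Consecutive-term ratio: r(k) = (4/9) * (k-3/2) (k-1/4) (k+5/4) / [(k-1/5) (k+1) (k+1)] - rational; roots negated = parameters, x = (4/9), C = 1/3.

Prefactor 1/3, argument 4/9: 3F2 with upper {-3/2, -1/4, 5/4} over lower {-1/5, 1}. Verdict: none - at argument 4/9 the multisets {-3/2, -1/4, 5/4} ; {-1/5, 1} match no listed identity.


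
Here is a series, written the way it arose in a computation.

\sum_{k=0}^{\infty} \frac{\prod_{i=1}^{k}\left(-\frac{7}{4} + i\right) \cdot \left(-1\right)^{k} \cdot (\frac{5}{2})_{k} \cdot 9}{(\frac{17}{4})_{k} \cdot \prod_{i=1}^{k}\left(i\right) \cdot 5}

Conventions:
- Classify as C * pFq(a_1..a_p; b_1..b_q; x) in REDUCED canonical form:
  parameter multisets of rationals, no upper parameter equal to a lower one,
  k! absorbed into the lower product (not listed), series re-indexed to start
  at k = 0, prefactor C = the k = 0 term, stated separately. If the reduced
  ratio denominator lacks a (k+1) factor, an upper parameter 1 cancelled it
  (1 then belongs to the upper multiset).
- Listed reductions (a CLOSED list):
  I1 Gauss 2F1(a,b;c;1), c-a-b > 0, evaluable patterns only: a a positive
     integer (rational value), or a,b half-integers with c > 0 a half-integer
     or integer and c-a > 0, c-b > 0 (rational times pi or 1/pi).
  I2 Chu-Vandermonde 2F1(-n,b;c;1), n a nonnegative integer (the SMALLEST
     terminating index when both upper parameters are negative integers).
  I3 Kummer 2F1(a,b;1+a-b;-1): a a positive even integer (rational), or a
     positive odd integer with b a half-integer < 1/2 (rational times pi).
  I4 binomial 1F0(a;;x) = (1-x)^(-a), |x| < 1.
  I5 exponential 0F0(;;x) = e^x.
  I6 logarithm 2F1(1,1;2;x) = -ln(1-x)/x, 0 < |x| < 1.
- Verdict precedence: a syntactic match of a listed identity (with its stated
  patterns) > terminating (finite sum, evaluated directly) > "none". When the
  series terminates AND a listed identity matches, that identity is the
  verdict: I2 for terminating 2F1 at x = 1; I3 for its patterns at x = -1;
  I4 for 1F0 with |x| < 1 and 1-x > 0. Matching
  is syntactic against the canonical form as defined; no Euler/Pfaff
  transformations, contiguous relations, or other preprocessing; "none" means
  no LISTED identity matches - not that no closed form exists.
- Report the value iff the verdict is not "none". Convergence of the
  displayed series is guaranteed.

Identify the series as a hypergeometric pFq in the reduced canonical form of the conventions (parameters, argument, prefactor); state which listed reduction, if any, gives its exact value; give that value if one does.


First insight: x = -1 and the constant factors (C = 9/5, x = -1) combine into one prefactor.
Ratio: r(k) = -1 * (k-\frac{3}{4}) (k+\frac{5}{2}) / [(k+\frac{17}{4}) (k+1)] - rational; roots negated = parameters, x = -1, C = \frac{9}{5}.

Canonical form: C = \frac{9}{5} times 2F1 with upper {-\frac{3}{4}, \frac{5}{2}}, lower {\frac{17}{4}}, x = -1. Verdict: none. Every listed pattern misses the 2F1 form at -1, upper {-\frac{3}{4}, \frac{5}{2}}.
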